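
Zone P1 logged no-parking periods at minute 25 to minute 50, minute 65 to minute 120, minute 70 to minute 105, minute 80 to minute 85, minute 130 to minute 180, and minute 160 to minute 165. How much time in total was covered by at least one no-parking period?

130 minutes

Merged: minute 25 to minute 50, minute 65 to minute 120, minute 130 to minute 180.
Lengths: 25 minutes + 55 minutes + 50 minutes = 130 minutes.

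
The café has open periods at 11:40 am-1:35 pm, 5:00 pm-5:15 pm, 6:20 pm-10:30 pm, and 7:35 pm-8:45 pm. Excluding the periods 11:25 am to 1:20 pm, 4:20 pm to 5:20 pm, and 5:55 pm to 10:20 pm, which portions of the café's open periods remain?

1:20 pm–1:35 pm, 10:20 pm–10:30 pm

First set merges to 11:40 am–1:35 pm, 5:00 pm–5:15 pm, 6:20 pm–10:30 pm.
11:40 am–1:35 pm with B removed leaves 1:20 pm–1:35 pm.
5:00 pm–5:15 pm lies entirely inside B → drops out.
6:20 pm–10:30 pm with B removed leaves 10:20 pm–10:30 pm.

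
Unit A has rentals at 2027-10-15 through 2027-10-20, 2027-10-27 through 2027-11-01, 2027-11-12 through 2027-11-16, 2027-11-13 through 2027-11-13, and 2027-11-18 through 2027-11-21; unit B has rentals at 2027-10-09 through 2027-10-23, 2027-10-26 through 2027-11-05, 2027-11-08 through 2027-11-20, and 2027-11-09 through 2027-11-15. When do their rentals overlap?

Merge the first list: 2027-10-15 through 2027-10-20, 2027-10-27 through 2027-11-01, 2027-11-12 through 2027-11-16, 2027-11-18 through 2027-11-21.
Merge the second list: 2027-10-09 through 2027-10-23, 2027-10-26 through 2027-11-05, 2027-11-08 through 2027-11-20.
2027-10-15 through 2027-10-20 meets the second set on 2027-10-15 through 2027-10-20.
2027-10-27 through 2027-11-01 meets the second set on 2027-10-27 through 2027-11-01.
2027-11-12 through 2027-11-16 meets the second set on 2027-11-12 through 2027-11-16.
2027-11-18 through 2027-11-21 meets the second set on 2027-11-18 through 2027-11-20.

2027-10-15 through 2027-10-20, 2027-10-27 through 2027-11-01, 2027-11-12 through 2027-11-16, 2027-11-18 through 2027-11-20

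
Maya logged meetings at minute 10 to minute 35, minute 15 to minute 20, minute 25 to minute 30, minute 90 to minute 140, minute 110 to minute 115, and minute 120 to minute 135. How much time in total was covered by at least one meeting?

75 minutes

Merged: minute 10 to minute 35, minute 90 to minute 140.
Lengths: 25 minutes + 50 minutes = 75 minutes.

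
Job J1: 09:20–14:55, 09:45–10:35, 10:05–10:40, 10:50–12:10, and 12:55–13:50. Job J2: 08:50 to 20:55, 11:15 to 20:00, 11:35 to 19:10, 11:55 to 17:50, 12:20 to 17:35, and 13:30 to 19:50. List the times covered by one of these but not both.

08:50–09:20, 14:55–20:55

First set merges to 09:20–14:55.
Second set merges to 08:50–20:55.
A \ B = none.
B \ A = 08:50–09:20, 14:55–20:55.
Union of the two gives the symmetric difference.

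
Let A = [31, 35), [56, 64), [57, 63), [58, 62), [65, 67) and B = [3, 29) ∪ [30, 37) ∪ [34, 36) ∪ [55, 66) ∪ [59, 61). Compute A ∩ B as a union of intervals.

[31, 35) ∪ [56, 64) ∪ [65, 66)

Merge the first list: [31, 35), [56, 64), [65, 67).
Merge the second list: [3, 29), [30, 37), [55, 66).
[31, 35) meets the second set on [31, 35).
[56, 64) meets the second set on [56, 64).
[65, 67) meets the second set on [65, 66).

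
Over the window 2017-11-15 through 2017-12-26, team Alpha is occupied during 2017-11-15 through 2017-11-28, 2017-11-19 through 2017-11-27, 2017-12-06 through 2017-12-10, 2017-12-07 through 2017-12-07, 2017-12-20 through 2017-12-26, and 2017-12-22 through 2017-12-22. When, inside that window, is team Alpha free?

Covered (merged): 2017-11-15 through 2017-11-28, 2017-12-06 through 2017-12-10, 2017-12-20 through 2017-12-26.
Gaps within 2017-11-15 through 2017-12-26: 2017-11-29 through 2017-12-05, 2017-12-11 through 2017-12-19.

2017-11-29 through 2017-12-05, 2017-12-11 through 2017-12-19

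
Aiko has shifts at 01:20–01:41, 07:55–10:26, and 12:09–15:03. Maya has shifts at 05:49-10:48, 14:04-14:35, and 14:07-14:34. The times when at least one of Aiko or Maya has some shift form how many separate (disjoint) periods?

3

Merge the second list: 05:49–10:48, 14:04–14:35.
A ∪ B = 01:20–01:41, 05:49–10:48, 12:09–15:03.
That is 3 disjoint pieces.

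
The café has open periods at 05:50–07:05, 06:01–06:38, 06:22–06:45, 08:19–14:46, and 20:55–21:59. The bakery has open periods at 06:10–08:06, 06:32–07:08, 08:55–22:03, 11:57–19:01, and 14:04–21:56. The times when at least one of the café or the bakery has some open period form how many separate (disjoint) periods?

2

A, merged: 05:50–07:05, 08:19–14:46, 20:55–21:59.
B, merged: 06:10–08:06, 08:55–22:03.
A ∪ B = 05:50–08:06, 08:19–22:03.
That is 2 disjoint pieces.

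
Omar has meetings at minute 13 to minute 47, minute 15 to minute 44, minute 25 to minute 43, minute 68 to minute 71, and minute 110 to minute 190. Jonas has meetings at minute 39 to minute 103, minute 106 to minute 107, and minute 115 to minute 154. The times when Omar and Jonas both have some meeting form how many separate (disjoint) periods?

3

Merge the first list: minute 13 to minute 47, minute 68 to minute 71, minute 110 to minute 190.
A ∩ B = minute 39 to minute 47, minute 68 to minute 71, minute 115 to minute 154.
That is 3 disjoint pieces.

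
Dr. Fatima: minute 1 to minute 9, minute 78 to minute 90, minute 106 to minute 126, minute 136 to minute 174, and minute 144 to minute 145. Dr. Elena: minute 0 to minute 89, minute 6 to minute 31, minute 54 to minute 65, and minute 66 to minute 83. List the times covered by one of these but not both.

minute 0 to minute 1, minute 9 to minute 78, minute 89 to minute 90, minute 106 to minute 126, minute 136 to minute 174

A, merged: minute 1 to minute 9, minute 78 to minute 90, minute 106 to minute 126, minute 136 to minute 174.
B, merged: minute 0 to minute 89.
A \ B = minute 89 to minute 90, minute 106 to minute 126, minute 136 to minute 174.
B \ A = minute 0 to minute 1, minute 9 to minute 78.
Union of the two gives the symmetric difference.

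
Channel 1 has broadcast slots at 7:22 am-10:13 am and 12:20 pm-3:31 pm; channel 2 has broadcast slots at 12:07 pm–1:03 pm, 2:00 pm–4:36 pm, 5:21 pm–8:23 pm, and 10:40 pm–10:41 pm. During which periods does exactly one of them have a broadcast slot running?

Only in the first: 7:22 am–10:13 am, 1:03 pm–2:00 pm.
Only in the second: 12:07 pm–12:20 pm, 3:31 pm–4:36 pm, 5:21 pm–8:23 pm, 10:40 pm–10:41 pm.
Together these are the periods covered by exactly one.

7:22 am–10:13 am, 12:07 pm–12:20 pm, 1:03 pm–2:00 pm, 3:31 pm–4:36 pm, 5:21 pm–8:23 pm, 10:40 pm–10:41 pm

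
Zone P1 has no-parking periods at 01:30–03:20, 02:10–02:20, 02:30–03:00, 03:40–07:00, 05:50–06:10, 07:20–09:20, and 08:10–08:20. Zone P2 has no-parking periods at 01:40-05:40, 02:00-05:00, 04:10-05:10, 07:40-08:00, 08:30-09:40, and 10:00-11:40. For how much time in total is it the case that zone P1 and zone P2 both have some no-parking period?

4 h 50 min

A, merged: 01:30–03:20, 03:40–07:00, 07:20–09:20.
B, merged: 01:40–05:40, 07:40–08:00, 08:30–09:40, 10:00–11:40.
A ∩ B = 01:40–03:20, 03:40–05:40, 07:40–08:00, 08:30–09:20.
Total: 1 h 40 min + 2 h + 20 min + 50 min = 4 h 50 min.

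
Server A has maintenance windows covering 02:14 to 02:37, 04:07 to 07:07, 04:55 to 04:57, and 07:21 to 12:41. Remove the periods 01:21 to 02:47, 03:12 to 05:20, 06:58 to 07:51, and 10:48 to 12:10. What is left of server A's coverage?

Merge the first list: 02:14-02:37, 04:07-07:07, 07:21-12:41.
02:14-02:37: entirely removed.
04:07-07:07 \ B = 05:20-06:58.
07:21-12:41 \ B = 07:51-10:48, 12:10-12:41.

05:20-06:58, 07:51-10:48, 12:10-12:41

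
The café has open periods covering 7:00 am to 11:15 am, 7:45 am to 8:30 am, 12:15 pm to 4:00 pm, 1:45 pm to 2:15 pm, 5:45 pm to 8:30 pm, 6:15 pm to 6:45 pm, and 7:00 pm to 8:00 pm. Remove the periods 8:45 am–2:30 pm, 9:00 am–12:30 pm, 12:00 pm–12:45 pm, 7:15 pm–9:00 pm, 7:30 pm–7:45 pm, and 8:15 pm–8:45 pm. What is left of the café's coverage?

7:00 am-8:45 am, 2:30 pm-4:00 pm, 5:45 pm-7:15 pm

Merge the first list: 7:00 am-11:15 am, 12:15 pm-4:00 pm, 5:45 pm-8:30 pm.
Merge the second list: 8:45 am-2:30 pm, 7:15 pm-9:00 pm.
7:00 am-11:15 am minus B → 7:00 am-8:45 am.
12:15 pm-4:00 pm minus B → 2:30 pm-4:00 pm.
5:45 pm-8:30 pm minus B → 5:45 pm-7:15 pm.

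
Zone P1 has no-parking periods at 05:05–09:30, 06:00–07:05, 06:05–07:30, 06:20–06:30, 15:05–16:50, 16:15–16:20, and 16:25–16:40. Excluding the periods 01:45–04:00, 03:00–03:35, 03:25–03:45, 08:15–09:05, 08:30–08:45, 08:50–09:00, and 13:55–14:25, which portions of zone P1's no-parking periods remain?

05:05–08:15, 09:05–09:30, 15:05–16:50

A, merged: 05:05–09:30, 15:05–16:50.
B, merged: 01:45–04:00, 08:15–09:05, 13:55–14:25.
05:05–09:30 minus B → 05:05–08:15, 09:05–09:30.
15:05–16:50: no B overlap → unchanged.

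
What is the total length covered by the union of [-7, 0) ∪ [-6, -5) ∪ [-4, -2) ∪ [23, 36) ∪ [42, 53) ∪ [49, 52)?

31

Merged: [-7, 0), [23, 36), [42, 53).
Lengths: 7 + 13 + 11 = 31.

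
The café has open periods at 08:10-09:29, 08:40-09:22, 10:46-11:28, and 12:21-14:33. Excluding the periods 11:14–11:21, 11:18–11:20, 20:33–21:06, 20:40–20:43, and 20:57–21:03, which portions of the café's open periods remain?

A, merged: 08:10–09:29, 10:46–11:28, 12:21–14:33.
B, merged: 11:14–11:21, 20:33–21:06.
08:10–09:29 is untouched.
10:46–11:28 with B removed leaves 10:46–11:14, 11:21–11:28.
12:21–14:33 is untouched.

08:10–09:29, 10:46–11:14, 11:21–11:28, 12:21–14:33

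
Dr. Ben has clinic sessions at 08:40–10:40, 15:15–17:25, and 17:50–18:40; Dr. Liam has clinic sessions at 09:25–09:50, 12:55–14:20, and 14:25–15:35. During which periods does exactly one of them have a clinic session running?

08:40–09:25, 09:50–10:40, 12:55–14:20, 14:25–15:15, 15:35–17:25, 17:50–18:40

A but not B: 08:40–09:25, 09:50–10:40, 15:35–17:25, 17:50–18:40.
B but not A: 12:55–14:20, 14:25–15:15.
Combining gives A △ B.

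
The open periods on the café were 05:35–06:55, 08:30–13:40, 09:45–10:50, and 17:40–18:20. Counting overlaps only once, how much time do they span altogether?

Merged: 05:35-06:55, 08:30-13:40, 17:40-18:20.
Lengths: 1 h 20 min + 5 h 10 min + 40 min = 7 h 10 min.

7 h 10 min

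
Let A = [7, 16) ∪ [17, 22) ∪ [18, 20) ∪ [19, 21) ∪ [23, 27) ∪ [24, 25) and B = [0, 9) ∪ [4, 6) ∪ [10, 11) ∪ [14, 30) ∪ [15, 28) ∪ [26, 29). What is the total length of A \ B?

4

A, merged: [7, 16), [17, 22), [23, 27).
B, merged: [0, 9), [10, 11), [14, 30).
A \ B = [9, 10), [11, 14).
Total: 1 + 3 = 4.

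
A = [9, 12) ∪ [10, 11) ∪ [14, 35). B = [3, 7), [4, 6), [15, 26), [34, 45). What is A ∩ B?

Merge the first list: [9, 12), [14, 35).
Merge the second list: [3, 7), [15, 26), [34, 45).
[9, 12) meets no B interval.
[14, 35) ∩ B → [15, 26), [34, 35).

[15, 26) ∪ [34, 35)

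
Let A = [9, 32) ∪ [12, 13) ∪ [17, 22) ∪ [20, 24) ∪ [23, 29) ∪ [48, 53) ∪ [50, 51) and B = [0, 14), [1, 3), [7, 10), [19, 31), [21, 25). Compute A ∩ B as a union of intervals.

[9, 14) ∪ [19, 31)

Merge the first list: [9, 32), [48, 53).
Merge the second list: [0, 14), [19, 31).
[9, 32) overlaps B on [9, 14), [19, 31).
[48, 53) falls entirely outside B.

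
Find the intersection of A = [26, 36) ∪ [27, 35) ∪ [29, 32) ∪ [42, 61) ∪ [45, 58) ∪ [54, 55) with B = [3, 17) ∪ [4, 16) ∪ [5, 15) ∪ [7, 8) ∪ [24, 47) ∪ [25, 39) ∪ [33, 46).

First set merges to [26, 36), [42, 61).
Second set merges to [3, 17), [24, 47).
[26, 36) meets the second set on [26, 36).
[42, 61) meets the second set on [42, 47).

[26, 36) ∪ [42, 47)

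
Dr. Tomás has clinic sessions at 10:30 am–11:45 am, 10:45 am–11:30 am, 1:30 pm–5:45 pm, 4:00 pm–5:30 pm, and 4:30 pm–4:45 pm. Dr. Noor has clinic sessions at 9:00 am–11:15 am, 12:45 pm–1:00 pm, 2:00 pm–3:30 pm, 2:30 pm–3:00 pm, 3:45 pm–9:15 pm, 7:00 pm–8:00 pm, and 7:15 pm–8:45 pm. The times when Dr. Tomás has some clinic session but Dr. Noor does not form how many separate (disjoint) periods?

First set merges to 10:30 am-11:45 am, 1:30 pm-5:45 pm.
Second set merges to 9:00 am-11:15 am, 12:45 pm-1:00 pm, 2:00 pm-3:30 pm, 3:45 pm-9:15 pm.
A \ B = 11:15 am-11:45 am, 1:30 pm-2:00 pm, 3:30 pm-3:45 pm.
That is 3 disjoint pieces.

3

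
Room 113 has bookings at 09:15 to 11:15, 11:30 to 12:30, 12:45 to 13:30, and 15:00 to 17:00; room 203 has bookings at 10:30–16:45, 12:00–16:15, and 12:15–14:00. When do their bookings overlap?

Merge the second list: 10:30–16:45.
09:15–11:15 overlaps B on 10:30–11:15.
11:30–12:30 overlaps B on 11:30–12:30.
12:45–13:30 overlaps B on 12:45–13:30.
15:00–17:00 overlaps B on 15:00–16:45.

10:30–11:15, 11:30–12:30, 12:45–13:30, 15:00–16:45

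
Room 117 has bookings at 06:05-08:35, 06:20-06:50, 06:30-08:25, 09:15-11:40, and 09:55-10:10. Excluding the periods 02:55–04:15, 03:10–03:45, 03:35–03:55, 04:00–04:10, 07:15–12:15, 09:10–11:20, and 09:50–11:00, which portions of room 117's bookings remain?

A, merged: 06:05–08:35, 09:15–11:40.
B, merged: 02:55–04:15, 07:15–12:15.
06:05–08:35 with B removed leaves 06:05–07:15.
09:15–11:40 lies entirely inside B → drops out.

06:05–07:15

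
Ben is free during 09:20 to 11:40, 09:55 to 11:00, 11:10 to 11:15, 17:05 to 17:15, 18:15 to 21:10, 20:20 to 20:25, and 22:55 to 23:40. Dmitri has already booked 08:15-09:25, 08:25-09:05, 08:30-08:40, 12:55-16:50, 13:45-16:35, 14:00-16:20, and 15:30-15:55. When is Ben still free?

Merge the first list: 09:20–11:40, 17:05–17:15, 18:15–21:10, 22:55–23:40.
Merge the second list: 08:15–09:25, 12:55–16:50.
09:20–11:40 minus B → 09:25–11:40.
17:05–17:15: no B overlap → unchanged.
18:15–21:10: no B overlap → unchanged.
22:55–23:40: no B overlap → unchanged.

09:25–11:40, 17:05–17:15, 18:15–21:10, 22:55–23:40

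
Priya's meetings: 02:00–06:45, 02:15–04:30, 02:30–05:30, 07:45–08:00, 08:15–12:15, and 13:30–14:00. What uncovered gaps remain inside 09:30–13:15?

12:15–13:15

After merging, the occupied span is 02:00–06:45, 07:45–08:00, 08:15–12:15, 13:30–14:00.
Complement within 09:30–13:15: 12:15–13:15.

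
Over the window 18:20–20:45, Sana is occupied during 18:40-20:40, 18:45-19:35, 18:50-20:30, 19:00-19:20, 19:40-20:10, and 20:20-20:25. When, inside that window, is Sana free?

Covered (merged): 18:40–20:40.
Uncovered inside 18:20–20:45: 18:20–18:40, 20:40–20:45.

18:20–18:40, 20:40–20:45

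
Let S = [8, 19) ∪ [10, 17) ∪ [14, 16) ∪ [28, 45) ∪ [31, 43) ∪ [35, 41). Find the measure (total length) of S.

28

Merged: [8, 19), [28, 45).
Lengths: 11 + 17 = 28.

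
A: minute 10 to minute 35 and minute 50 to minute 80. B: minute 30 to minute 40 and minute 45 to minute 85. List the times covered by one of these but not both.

A but not B: minute 10 to minute 30.
B but not A: minute 35 to minute 40, minute 45 to minute 50, minute 80 to minute 85.
Combining gives A △ B.

minute 10 to minute 30, minute 35 to minute 40, minute 45 to minute 50, minute 80 to minute 85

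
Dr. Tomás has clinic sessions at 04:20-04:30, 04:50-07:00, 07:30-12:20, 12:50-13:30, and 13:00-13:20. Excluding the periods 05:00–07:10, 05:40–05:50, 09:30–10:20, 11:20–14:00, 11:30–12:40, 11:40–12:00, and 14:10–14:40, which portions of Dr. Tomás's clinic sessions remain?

First set merges to 04:20-04:30, 04:50-07:00, 07:30-12:20, 12:50-13:30.
Second set merges to 05:00-07:10, 09:30-10:20, 11:20-14:00, 14:10-14:40.
04:20-04:30 is untouched.
04:50-07:00 with B removed leaves 04:50-05:00.
07:30-12:20 with B removed leaves 07:30-09:30, 10:20-11:20.
12:50-13:30 lies entirely inside B → drops out.

04:20-04:30, 04:50-05:00, 07:30-09:30, 10:20-11:20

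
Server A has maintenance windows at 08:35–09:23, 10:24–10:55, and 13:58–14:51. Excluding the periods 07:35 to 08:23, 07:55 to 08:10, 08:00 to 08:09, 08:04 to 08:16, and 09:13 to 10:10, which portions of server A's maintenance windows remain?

Second set merges to 07:35-08:23, 09:13-10:10.
08:35-09:23 with B removed leaves 08:35-09:13.
10:24-10:55 is untouched.
13:58-14:51 is untouched.

08:35-09:13, 10:24-10:55, 13:58-14:51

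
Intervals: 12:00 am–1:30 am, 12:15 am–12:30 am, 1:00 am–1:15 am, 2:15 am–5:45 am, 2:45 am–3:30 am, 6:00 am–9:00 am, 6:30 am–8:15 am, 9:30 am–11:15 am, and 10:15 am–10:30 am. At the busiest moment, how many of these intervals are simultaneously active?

Sweep endpoints in order; track running count of active intervals.
Peak of 2 reached at 12:15 am.

2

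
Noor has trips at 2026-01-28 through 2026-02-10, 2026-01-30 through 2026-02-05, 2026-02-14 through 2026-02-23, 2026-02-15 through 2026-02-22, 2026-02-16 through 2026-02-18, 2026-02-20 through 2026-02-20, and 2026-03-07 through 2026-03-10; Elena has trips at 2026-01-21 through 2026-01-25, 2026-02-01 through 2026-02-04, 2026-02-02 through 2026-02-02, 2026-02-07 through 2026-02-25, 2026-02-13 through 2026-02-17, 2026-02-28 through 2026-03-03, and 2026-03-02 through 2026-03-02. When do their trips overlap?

2026-02-01 through 2026-02-04, 2026-02-07 through 2026-02-10, 2026-02-14 through 2026-02-23

Merge the first list: 2026-01-28 through 2026-02-10, 2026-02-14 through 2026-02-23, 2026-03-07 through 2026-03-10.
Merge the second list: 2026-01-21 through 2026-01-25, 2026-02-01 through 2026-02-04, 2026-02-07 through 2026-02-25, 2026-02-28 through 2026-03-03.
2026-01-28 through 2026-02-10 overlaps B on 2026-02-01 through 2026-02-04, 2026-02-07 through 2026-02-10.
2026-02-14 through 2026-02-23 overlaps B on 2026-02-14 through 2026-02-23.
2026-03-07 through 2026-03-10 falls entirely outside B.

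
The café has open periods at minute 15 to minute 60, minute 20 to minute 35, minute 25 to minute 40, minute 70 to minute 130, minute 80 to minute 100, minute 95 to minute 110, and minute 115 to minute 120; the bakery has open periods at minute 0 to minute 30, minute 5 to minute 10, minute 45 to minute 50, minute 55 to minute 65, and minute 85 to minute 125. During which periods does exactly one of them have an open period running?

minute 0 to minute 15, minute 30 to minute 45, minute 50 to minute 55, minute 60 to minute 65, minute 70 to minute 85, minute 125 to minute 130

Merge the first list: minute 15 to minute 60, minute 70 to minute 130.
Merge the second list: minute 0 to minute 30, minute 45 to minute 50, minute 55 to minute 65, minute 85 to minute 125.
Only in the first: minute 30 to minute 45, minute 50 to minute 55, minute 70 to minute 85, minute 125 to minute 130.
Only in the second: minute 0 to minute 15, minute 60 to minute 65.
Together these are the periods covered by exactly one.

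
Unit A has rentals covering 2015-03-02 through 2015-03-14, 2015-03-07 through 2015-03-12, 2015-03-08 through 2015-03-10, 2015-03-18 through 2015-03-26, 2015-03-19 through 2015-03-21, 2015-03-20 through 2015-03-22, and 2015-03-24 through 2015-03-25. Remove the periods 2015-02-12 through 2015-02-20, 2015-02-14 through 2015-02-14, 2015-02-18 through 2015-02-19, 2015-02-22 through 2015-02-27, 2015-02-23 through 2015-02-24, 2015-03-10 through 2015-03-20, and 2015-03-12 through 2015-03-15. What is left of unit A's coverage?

First set merges to 2015-03-02 through 2015-03-14, 2015-03-18 through 2015-03-26.
Second set merges to 2015-02-12 through 2015-02-20, 2015-02-22 through 2015-02-27, 2015-03-10 through 2015-03-20.
2015-03-02 through 2015-03-14 \ B = 2015-03-02 through 2015-03-09.
2015-03-18 through 2015-03-26 \ B = 2015-03-21 through 2015-03-26.

2015-03-02 through 2015-03-09, 2015-03-21 through 2015-03-26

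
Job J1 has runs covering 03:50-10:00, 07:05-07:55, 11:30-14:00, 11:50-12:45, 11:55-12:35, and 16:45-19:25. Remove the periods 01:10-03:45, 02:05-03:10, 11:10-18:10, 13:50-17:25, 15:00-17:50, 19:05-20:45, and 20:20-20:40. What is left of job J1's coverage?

03:50–10:00, 18:10–19:05

A, merged: 03:50–10:00, 11:30–14:00, 16:45–19:25.
B, merged: 01:10–03:45, 11:10–18:10, 19:05–20:45.
03:50–10:00 is untouched.
11:30–14:00 lies entirely inside B → drops out.
16:45–19:25 with B removed leaves 18:10–19:05.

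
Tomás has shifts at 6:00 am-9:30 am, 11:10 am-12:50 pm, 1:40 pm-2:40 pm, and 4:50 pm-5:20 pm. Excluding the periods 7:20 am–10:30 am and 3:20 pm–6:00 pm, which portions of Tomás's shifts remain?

6:00 am–9:30 am \ B = 6:00 am–7:20 am.
11:10 am–12:50 pm: nothing removed.
1:40 pm–2:40 pm: nothing removed.
4:50 pm–5:20 pm: entirely removed.

6:00 am–7:20 am, 11:10 am–12:50 pm, 1:40 pm–2:40 pm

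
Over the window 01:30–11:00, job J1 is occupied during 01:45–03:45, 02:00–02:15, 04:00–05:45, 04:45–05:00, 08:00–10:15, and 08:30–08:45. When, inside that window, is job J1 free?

After merging, the occupied span is 01:45–03:45, 04:00–05:45, 08:00–10:15.
Gaps within 01:30–11:00: 01:30–01:45, 03:45–04:00, 05:45–08:00, 10:15–11:00.

01:30–01:45, 03:45–04:00, 05:45–08:00, 10:15–11:00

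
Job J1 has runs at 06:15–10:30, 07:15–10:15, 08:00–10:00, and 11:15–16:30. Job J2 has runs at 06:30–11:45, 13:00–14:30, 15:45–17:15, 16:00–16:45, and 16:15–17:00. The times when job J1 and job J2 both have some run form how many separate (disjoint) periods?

4

A, merged: 06:15-10:30, 11:15-16:30.
B, merged: 06:30-11:45, 13:00-14:30, 15:45-17:15.
A ∩ B = 06:30-10:30, 11:15-11:45, 13:00-14:30, 15:45-16:30.
That is 4 disjoint pieces.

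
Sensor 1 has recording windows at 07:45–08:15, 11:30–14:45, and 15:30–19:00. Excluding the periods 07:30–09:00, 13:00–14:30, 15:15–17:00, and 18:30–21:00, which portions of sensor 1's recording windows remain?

11:30–13:00, 14:30–14:45, 17:00–18:30

07:45–08:15 lies entirely inside B → drops out.
11:30–14:45 with B removed leaves 11:30–13:00, 14:30–14:45.
15:30–19:00 with B removed leaves 17:00–18:30.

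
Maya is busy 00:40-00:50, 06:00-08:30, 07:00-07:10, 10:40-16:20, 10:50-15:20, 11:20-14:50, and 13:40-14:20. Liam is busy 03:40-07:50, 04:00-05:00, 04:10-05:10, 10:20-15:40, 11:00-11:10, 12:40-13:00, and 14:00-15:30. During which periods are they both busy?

A, merged: 00:40–00:50, 06:00–08:30, 10:40–16:20.
B, merged: 03:40–07:50, 10:20–15:40.
00:40–00:50 falls entirely outside B.
06:00–08:30 overlaps B on 06:00–07:50.
10:40–16:20 overlaps B on 10:40–15:40.

06:00–07:50, 10:40–15:40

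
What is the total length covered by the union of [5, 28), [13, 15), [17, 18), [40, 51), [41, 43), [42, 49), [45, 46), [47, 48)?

34

Merged: [5, 28), [40, 51).
Lengths: 23 + 11 = 34.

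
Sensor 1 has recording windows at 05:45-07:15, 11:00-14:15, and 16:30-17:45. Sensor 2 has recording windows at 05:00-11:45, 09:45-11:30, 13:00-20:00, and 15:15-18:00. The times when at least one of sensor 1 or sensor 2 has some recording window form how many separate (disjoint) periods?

B, merged: 05:00–11:45, 13:00–20:00.
A ∪ B = 05:00–20:00.
That is 1 disjoint piece.

1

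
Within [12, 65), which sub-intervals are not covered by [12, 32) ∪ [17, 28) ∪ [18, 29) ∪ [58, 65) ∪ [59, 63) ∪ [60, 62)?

[32, 58)

Covered (merged): [12, 32), [58, 65).
Complement within [12, 65): [32, 58).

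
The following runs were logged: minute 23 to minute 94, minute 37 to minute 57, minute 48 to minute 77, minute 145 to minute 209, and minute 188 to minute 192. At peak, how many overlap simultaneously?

At minute 48, 3 of the intervals are simultaneously active.
No point has more.

3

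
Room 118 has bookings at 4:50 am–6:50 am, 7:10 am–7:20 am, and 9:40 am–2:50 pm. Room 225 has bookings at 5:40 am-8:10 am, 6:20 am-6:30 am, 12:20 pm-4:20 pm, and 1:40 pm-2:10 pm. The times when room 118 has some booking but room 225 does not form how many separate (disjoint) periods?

2

Second set merges to 5:40 am–8:10 am, 12:20 pm–4:20 pm.
A \ B = 4:50 am–5:40 am, 9:40 am–12:20 pm.
That is 2 disjoint pieces.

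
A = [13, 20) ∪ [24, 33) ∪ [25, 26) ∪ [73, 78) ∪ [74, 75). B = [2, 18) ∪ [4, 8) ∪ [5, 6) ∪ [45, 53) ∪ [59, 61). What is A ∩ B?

A, merged: [13, 20), [24, 33), [73, 78).
B, merged: [2, 18), [45, 53), [59, 61).
[13, 20) overlaps B on [13, 18).
[24, 33) falls entirely outside B.
[73, 78) falls entirely outside B.

[13, 18)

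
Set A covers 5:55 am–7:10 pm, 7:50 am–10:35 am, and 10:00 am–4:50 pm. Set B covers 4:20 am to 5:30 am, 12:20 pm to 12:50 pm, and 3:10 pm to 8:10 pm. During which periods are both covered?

Merge the first list: 5:55 am–7:10 pm.
5:55 am–7:10 pm meets the second set on 12:20 pm–12:50 pm, 3:10 pm–7:10 pm.

12:20 pm–12:50 pm, 3:10 pm–7:10 pm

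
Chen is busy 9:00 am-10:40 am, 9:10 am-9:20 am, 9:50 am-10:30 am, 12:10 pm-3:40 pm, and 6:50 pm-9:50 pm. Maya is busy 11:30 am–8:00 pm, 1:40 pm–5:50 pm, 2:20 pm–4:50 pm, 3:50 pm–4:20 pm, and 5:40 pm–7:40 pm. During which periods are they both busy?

12:10 pm–3:40 pm, 6:50 pm–8:00 pm

Merge the first list: 9:00 am–10:40 am, 12:10 pm–3:40 pm, 6:50 pm–9:50 pm.
Merge the second list: 11:30 am–8:00 pm.
9:00 am–10:40 am: no overlap with the second set.
12:10 pm–3:40 pm meets the second set on 12:10 pm–3:40 pm.
6:50 pm–9:50 pm meets the second set on 6:50 pm–8:00 pm.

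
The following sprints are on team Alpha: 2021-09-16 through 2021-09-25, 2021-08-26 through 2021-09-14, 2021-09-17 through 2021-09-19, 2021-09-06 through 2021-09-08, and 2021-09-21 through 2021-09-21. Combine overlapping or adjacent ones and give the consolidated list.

2021-08-26 through 2021-09-14, 2021-09-16 through 2021-09-25

Sort by start: 2021-08-26 through 2021-09-14, 2021-09-06 through 2021-09-08, 2021-09-16 through 2021-09-25, 2021-09-17 through 2021-09-19, 2021-09-21 through 2021-09-21.
2021-09-06 through 2021-09-08 overlaps/touches 2021-08-26 through 2021-09-14 → extend to 2021-08-26 through 2021-09-14.
2021-09-16 through 2021-09-25 is disjoint → start new block.
2021-09-17 through 2021-09-19 overlaps/touches 2021-09-16 through 2021-09-25 → extend to 2021-09-16 through 2021-09-25.
2021-09-21 through 2021-09-21 overlaps/touches 2021-09-16 through 2021-09-25 → extend to 2021-09-16 through 2021-09-25.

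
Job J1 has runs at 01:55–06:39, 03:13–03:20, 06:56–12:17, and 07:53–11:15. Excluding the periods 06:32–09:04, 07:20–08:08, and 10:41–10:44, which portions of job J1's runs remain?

A, merged: 01:55–06:39, 06:56–12:17.
B, merged: 06:32–09:04, 10:41–10:44.
01:55–06:39 \ B = 01:55–06:32.
06:56–12:17 \ B = 09:04–10:41, 10:44–12:17.

01:55–06:32, 09:04–10:41, 10:44–12:17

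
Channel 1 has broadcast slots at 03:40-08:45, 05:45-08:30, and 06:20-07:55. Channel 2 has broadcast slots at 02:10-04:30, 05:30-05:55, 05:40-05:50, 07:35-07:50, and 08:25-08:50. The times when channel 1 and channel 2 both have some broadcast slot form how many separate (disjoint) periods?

4

A, merged: 03:40-08:45.
B, merged: 02:10-04:30, 05:30-05:55, 07:35-07:50, 08:25-08:50.
A ∩ B = 03:40-04:30, 05:30-05:55, 07:35-07:50, 08:25-08:45.
That is 4 disjoint pieces.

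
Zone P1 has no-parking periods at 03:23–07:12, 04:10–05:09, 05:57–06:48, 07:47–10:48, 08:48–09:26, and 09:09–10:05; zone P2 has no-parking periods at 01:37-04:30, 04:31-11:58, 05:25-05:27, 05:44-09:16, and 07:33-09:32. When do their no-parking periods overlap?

A, merged: 03:23–07:12, 07:47–10:48.
B, merged: 01:37–04:30, 04:31–11:58.
03:23–07:12 overlaps B on 03:23–04:30, 04:31–07:12.
07:47–10:48 overlaps B on 07:47–10:48.

03:23–04:30, 04:31–07:12, 07:47–10:48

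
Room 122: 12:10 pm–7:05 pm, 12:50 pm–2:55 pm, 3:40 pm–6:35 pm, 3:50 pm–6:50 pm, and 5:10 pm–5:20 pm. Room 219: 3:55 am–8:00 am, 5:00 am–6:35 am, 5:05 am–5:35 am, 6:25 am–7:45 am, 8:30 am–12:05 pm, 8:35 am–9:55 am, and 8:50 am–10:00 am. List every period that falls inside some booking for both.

First set merges to 12:10 pm-7:05 pm.
Second set merges to 3:55 am-8:00 am, 8:30 am-12:05 pm.
12:10 pm-7:05 pm: no overlap with the second set.
No overlap.

none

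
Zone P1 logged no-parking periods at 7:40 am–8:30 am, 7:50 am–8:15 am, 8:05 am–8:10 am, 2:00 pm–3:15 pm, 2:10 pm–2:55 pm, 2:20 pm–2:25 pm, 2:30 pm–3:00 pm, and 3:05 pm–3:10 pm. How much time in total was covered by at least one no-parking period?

Merged: 7:40 am–8:30 am, 2:00 pm–3:15 pm.
Lengths: 50 min + 1 h 15 min = 2 h 5 min.

2 h 5 min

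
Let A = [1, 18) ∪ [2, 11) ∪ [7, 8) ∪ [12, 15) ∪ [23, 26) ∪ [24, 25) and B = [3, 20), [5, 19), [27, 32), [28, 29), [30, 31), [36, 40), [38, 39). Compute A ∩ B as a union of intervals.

First set merges to [1, 18), [23, 26).
Second set merges to [3, 20), [27, 32), [36, 40).
[1, 18) overlaps B on [3, 18).
[23, 26) falls entirely outside B.

[3, 18)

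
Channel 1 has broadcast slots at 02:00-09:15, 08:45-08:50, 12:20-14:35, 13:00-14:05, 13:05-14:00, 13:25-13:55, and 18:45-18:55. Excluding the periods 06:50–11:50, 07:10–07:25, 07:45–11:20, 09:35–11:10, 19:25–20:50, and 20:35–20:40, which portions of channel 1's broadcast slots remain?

02:00–06:50, 12:20–14:35, 18:45–18:55

Merge the first list: 02:00–09:15, 12:20–14:35, 18:45–18:55.
Merge the second list: 06:50–11:50, 19:25–20:50.
02:00–09:15 minus B → 02:00–06:50.
12:20–14:35: no B overlap → unchanged.
18:45–18:55: no B overlap → unchanged.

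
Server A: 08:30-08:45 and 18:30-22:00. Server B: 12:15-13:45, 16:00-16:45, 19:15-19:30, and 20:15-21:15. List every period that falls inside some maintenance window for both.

19:15-19:30, 20:15-21:15

08:30-08:45 meets no B interval.
18:30-22:00 ∩ B → 19:15-19:30, 20:15-21:15.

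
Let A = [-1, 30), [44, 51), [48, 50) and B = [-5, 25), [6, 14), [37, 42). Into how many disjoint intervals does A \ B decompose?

2

Merge the first list: [-1, 30), [44, 51).
Merge the second list: [-5, 25), [37, 42).
A \ B = [25, 30), [44, 51).
That is 2 disjoint pieces.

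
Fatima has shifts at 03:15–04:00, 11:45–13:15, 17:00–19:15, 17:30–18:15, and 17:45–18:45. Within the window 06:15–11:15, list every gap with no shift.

After merging, the occupied span is 03:15–04:00, 11:45–13:15, 17:00–19:15.
Gaps within 06:15–11:15: 06:15–11:15.

06:15–11:15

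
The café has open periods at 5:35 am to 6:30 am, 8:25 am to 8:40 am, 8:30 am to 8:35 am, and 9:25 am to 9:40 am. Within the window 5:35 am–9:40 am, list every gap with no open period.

6:30 am-8:25 am, 8:40 am-9:25 am

The merged coverage is 5:35 am-6:30 am, 8:25 am-8:40 am, 9:25 am-9:40 am.
Uncovered inside 5:35 am-9:40 am: 6:30 am-8:25 am, 8:40 am-9:25 am.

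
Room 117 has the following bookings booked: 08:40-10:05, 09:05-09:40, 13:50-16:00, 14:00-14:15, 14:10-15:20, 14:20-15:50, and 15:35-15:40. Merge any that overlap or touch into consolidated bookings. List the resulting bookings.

08:40–10:05, 13:50–16:00

09:05–09:40 overlaps/touches 08:40–10:05 → extend to 08:40–10:05.
13:50–16:00 is disjoint → start new block.
14:00–14:15 overlaps/touches 13:50–16:00 → extend to 13:50–16:00.
14:10–15:20 overlaps/touches 13:50–16:00 → extend to 13:50–16:00.
14:20–15:50 overlaps/touches 13:50–16:00 → extend to 13:50–16:00.
15:35–15:40 overlaps/touches 13:50–16:00 → extend to 13:50–16:00.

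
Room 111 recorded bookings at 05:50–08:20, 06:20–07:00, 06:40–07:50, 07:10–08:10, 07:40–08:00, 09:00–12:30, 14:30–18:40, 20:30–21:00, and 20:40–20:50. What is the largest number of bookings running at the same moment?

At 07:40, 4 of the intervals are simultaneously active.
No point has more.

4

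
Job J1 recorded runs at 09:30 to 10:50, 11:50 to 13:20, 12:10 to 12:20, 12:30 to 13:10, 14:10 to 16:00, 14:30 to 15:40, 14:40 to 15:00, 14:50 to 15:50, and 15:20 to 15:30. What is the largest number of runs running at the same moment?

At 14:50, 4 of the intervals are simultaneously active.
No point has more.

4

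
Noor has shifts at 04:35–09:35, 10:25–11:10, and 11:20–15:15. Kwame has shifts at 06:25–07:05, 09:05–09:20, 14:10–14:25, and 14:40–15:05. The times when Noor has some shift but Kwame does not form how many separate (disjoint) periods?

A \ B = 04:35–06:25, 07:05–09:05, 09:20–09:35, 10:25–11:10, 11:20–14:10, 14:25–14:40, 15:05–15:15.
That is 7 disjoint pieces.

7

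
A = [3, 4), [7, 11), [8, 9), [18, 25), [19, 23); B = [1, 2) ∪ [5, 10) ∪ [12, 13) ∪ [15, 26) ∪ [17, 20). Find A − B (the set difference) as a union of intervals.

[3, 4) ∪ [10, 11)

First set merges to [3, 4), [7, 11), [18, 25).
Second set merges to [1, 2), [5, 10), [12, 13), [15, 26).
[3, 4) is untouched.
[7, 11) with B removed leaves [10, 11).
[18, 25) lies entirely inside B → drops out.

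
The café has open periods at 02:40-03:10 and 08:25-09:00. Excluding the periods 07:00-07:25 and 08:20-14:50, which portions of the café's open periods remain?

02:40-03:10 is untouched.
08:25-09:00 lies entirely inside B → drops out.

02:40-03:10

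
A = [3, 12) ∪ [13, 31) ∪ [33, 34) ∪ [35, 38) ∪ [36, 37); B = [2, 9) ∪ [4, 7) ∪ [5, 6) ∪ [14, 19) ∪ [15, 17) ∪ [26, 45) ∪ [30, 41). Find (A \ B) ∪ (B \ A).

[2, 3) ∪ [9, 12) ∪ [13, 14) ∪ [19, 26) ∪ [31, 33) ∪ [34, 35) ∪ [38, 45)

First set merges to [3, 12), [13, 31), [33, 34), [35, 38).
Second set merges to [2, 9), [14, 19), [26, 45).
Only in the first: [9, 12), [13, 14), [19, 26).
Only in the second: [2, 3), [31, 33), [34, 35), [38, 45).
Together these are the periods covered by exactly one.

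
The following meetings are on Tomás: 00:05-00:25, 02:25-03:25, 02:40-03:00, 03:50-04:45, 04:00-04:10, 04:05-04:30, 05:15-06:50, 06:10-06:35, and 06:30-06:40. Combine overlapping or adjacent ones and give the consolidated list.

02:25–03:25 is disjoint → start new block.
02:40–03:00 overlaps/touches 02:25–03:25 → extend to 02:25–03:25.
03:50–04:45 is disjoint → start new block.
04:00–04:10 overlaps/touches 03:50–04:45 → extend to 03:50–04:45.
04:05–04:30 overlaps/touches 03:50–04:45 → extend to 03:50–04:45.
05:15–06:50 is disjoint → start new block.
06:10–06:35 overlaps/touches 05:15–06:50 → extend to 05:15–06:50.
06:30–06:40 overlaps/touches 05:15–06:50 → extend to 05:15–06:50.

00:05–00:25, 02:25–03:25, 03:50–04:45, 05:15–06:50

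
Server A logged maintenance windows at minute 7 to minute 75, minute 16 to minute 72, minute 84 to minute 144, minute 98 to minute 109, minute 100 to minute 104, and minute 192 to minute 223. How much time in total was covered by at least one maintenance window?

Merged: minute 7 to minute 75, minute 84 to minute 144, minute 192 to minute 223.
Lengths: 68 minutes + 60 minutes + 31 minutes = 159 minutes.

159 minutes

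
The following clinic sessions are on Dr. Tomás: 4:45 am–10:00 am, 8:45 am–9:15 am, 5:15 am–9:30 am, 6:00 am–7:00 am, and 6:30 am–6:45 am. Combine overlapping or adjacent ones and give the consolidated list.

Sort by start: 4:45 am–10:00 am, 5:15 am–9:30 am, 6:00 am–7:00 am, 6:30 am–6:45 am, 8:45 am–9:15 am.
5:15 am–9:30 am overlaps/touches 4:45 am–10:00 am → extend to 4:45 am–10:00 am.
6:00 am–7:00 am overlaps/touches 4:45 am–10:00 am → extend to 4:45 am–10:00 am.
6:30 am–6:45 am overlaps/touches 4:45 am–10:00 am → extend to 4:45 am–10:00 am.
8:45 am–9:15 am overlaps/touches 4:45 am–10:00 am → extend to 4:45 am–10:00 am.

4:45 am–10:00 am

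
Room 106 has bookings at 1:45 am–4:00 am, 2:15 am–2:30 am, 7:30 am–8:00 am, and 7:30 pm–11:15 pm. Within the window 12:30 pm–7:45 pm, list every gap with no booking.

After merging, the occupied span is 1:45 am–4:00 am, 7:30 am–8:00 am, 7:30 pm–11:15 pm.
Gaps within 12:30 pm–7:45 pm: 12:30 pm–7:30 pm.

12:30 pm–7:30 pm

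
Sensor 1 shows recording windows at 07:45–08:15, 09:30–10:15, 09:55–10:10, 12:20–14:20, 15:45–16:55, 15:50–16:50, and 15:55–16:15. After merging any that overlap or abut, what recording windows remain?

07:45-08:15, 09:30-10:15, 12:20-14:20, 15:45-16:55

09:30-10:15 is disjoint → start new block.
09:55-10:10 overlaps/touches 09:30-10:15 → extend to 09:30-10:15.
12:20-14:20 is disjoint → start new block.
15:45-16:55 is disjoint → start new block.
15:50-16:50 overlaps/touches 15:45-16:55 → extend to 15:45-16:55.
15:55-16:15 overlaps/touches 15:45-16:55 → extend to 15:45-16:55.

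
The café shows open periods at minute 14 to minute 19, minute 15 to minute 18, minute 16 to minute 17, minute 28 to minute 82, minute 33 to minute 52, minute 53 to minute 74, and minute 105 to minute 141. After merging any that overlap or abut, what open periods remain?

minute 14 to minute 19, minute 28 to minute 82, minute 105 to minute 141

minute 15 to minute 18 overlaps/touches minute 14 to minute 19 → extend to minute 14 to minute 19.
minute 16 to minute 17 overlaps/touches minute 14 to minute 19 → extend to minute 14 to minute 19.
minute 28 to minute 82 is disjoint → start new block.
minute 33 to minute 52 overlaps/touches minute 28 to minute 82 → extend to minute 28 to minute 82.
minute 53 to minute 74 overlaps/touches minute 28 to minute 82 → extend to minute 28 to minute 82.
minute 105 to minute 141 is disjoint → start new block.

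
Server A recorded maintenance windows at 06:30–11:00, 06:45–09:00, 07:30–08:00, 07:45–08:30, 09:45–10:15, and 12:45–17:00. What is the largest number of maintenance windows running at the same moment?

4

Sweep endpoints in order; track running count of active intervals.
Peak of 4 reached at 07:45.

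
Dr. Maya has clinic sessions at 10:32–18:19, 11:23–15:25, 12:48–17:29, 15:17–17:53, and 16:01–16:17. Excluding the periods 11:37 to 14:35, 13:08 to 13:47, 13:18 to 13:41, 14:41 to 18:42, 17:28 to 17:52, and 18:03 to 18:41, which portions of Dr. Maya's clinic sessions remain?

A, merged: 10:32-18:19.
B, merged: 11:37-14:35, 14:41-18:42.
10:32-18:19 with B removed leaves 10:32-11:37, 14:35-14:41.

10:32-11:37, 14:35-14:41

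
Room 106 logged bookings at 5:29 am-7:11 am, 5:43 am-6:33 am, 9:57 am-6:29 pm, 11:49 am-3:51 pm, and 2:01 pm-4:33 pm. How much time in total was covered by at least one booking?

10 h 14 min

Merged: 5:29 am-7:11 am, 9:57 am-6:29 pm.
Lengths: 1 h 42 min + 8 h 32 min = 10 h 14 min.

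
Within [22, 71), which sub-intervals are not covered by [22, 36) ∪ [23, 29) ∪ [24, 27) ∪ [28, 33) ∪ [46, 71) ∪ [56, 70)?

[36, 46)

Covered (merged): [22, 36), [46, 71).
Uncovered inside [22, 71): [36, 46).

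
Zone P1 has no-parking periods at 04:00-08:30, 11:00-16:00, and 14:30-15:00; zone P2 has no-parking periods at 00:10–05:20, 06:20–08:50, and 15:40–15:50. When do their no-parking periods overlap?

Merge the first list: 04:00–08:30, 11:00–16:00.
04:00–08:30 overlaps B on 04:00–05:20, 06:20–08:30.
11:00–16:00 overlaps B on 15:40–15:50.

04:00–05:20, 06:20–08:30, 15:40–15:50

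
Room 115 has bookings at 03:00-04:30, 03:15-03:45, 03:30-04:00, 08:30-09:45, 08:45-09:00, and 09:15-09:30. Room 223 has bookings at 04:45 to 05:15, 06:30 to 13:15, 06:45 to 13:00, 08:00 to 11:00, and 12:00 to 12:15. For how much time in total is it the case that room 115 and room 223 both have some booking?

A, merged: 03:00-04:30, 08:30-09:45.
B, merged: 04:45-05:15, 06:30-13:15.
A ∩ B = 08:30-09:45.
Total: 1 h 15 min.

1 h 15 min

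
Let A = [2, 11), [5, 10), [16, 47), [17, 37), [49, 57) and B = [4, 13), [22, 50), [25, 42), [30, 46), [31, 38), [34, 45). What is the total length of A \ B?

15

A, merged: [2, 11), [16, 47), [49, 57).
B, merged: [4, 13), [22, 50).
A \ B = [2, 4), [16, 22), [50, 57).
Total: 2 + 6 + 7 = 15.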